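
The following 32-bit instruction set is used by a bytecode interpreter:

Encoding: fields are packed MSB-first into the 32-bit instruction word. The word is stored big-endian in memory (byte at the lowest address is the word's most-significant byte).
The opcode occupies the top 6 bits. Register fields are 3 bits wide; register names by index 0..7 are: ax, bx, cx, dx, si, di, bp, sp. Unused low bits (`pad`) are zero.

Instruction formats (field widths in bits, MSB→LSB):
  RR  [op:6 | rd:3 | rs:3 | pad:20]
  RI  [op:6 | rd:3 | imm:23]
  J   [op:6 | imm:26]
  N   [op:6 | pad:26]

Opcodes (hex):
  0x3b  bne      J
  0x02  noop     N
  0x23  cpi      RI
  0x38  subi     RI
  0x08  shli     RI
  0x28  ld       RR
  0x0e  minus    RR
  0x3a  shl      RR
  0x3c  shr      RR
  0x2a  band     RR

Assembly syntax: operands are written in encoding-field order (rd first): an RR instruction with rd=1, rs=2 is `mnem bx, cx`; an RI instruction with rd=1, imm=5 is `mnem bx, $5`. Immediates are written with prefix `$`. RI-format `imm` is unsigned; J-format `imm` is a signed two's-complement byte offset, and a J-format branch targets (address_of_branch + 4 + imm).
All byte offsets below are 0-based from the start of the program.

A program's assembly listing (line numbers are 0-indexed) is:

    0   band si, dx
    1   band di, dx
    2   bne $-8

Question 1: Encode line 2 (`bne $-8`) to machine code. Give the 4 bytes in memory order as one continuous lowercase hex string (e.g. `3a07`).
line 2 (bne): pack op=0x3b:6|imm=-8:26 = 0xeffffff8; big→ ef ff ff f8

effffff8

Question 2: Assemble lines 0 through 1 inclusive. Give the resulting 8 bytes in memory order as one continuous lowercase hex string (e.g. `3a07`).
L0: band op=0x2a:6|rd=4:3|rs=3:3|pad=0:20 ⇒ 0xaa300000 ⇒ big aa 30 00 00
L1: band op=0x2a:6|rd=5:3|rs=3:3|pad=0:20 ⇒ 0xaab00000 ⇒ big aa b0 00 00

aa300000aab00000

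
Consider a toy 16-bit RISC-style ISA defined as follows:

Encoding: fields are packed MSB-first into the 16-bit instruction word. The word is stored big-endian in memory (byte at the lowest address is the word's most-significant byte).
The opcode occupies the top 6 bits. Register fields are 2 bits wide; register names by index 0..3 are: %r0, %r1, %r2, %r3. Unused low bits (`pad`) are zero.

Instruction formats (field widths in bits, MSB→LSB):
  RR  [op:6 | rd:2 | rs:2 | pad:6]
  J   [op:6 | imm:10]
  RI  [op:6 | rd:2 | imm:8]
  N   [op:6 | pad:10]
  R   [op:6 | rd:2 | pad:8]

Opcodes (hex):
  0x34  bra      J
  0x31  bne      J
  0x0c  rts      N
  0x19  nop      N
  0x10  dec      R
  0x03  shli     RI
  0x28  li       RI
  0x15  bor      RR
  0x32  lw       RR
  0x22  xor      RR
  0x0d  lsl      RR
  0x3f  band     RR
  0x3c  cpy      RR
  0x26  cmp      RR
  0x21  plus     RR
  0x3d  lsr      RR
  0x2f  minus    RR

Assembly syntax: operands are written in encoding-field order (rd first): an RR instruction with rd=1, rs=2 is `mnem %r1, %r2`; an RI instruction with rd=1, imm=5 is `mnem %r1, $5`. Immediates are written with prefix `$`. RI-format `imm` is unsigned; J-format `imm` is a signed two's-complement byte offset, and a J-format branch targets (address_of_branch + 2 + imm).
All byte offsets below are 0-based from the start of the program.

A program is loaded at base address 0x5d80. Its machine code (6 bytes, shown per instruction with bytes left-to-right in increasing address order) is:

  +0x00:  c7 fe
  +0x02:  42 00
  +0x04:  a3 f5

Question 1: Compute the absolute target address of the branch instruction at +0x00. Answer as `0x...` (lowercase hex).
@+00  big-endian(c7 fe) = 0xc7fe
  op=0xc7fe>>10=0x31 ⇒ bne (J)
  imm: (w>>0)&0x3ff=0x3fe (s10→-2) → $-2
  target = base 0x5d80 + off 0x00 + 2 + imm -2 = 0x5d80

0x5d80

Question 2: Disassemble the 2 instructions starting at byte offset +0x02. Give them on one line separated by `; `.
dec %r2; li %r3, $245

[02] 42 00 → 0x4200
  top 6b → 0x10 → dec [R]
  rd: (w>>8)&0x3=0x2 → %r2
[04] a3 f5 → 0xa3f5
  top 6b → 0x28 → li [RI]
  rd: (w>>8)&0x3=0x3 → %r3
  imm: (w>>0)&0xff=0xf5 → $245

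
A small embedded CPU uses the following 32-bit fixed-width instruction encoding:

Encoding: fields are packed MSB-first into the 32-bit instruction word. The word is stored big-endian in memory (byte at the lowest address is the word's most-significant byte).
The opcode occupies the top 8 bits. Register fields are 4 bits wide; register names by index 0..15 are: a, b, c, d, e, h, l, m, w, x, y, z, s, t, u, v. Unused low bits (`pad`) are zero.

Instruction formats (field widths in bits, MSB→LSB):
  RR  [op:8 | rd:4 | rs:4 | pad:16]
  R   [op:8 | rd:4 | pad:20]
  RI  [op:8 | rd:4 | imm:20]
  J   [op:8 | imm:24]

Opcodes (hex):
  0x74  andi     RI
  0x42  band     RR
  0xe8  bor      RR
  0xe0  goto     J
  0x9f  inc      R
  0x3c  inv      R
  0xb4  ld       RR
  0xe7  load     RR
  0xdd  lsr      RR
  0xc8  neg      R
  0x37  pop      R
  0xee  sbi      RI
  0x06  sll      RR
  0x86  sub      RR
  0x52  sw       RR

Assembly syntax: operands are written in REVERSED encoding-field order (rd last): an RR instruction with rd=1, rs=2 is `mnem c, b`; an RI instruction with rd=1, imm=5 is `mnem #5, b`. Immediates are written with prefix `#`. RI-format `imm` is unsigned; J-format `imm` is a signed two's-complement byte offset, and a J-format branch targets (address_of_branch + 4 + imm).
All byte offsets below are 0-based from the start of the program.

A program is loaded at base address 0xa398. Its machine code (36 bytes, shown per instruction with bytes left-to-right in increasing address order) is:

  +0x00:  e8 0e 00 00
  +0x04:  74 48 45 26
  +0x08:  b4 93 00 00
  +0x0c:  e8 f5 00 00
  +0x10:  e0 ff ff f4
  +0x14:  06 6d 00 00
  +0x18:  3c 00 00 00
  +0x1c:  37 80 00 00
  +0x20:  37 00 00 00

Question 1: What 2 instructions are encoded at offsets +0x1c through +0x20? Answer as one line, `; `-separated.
+0x1c: 37 80 00 00 ⇒ word 0x37800000 (big)
  opcode bits[31:24]=0x37: pop/R
  [23:20] rd=8 = w
+0x20: 37 00 00 00 ⇒ word 0x37000000 (big)
  opcode bits[31:24]=0x37: pop/R
  [23:20] rd=0 = a

pop w; pop a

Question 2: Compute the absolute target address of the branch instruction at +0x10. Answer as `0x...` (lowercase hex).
@+10  big-endian(e0 ff ff f4) = 0xe0fffff4
  top 8b → 0xe0 → goto [J]
  imm: (w>>0)&0xffffff=0xfffff4 (s24→-12) → #-12
  target = base 0xa398 + off 0x10 + 4 + imm -12 = 0xa3a0

0xa3a0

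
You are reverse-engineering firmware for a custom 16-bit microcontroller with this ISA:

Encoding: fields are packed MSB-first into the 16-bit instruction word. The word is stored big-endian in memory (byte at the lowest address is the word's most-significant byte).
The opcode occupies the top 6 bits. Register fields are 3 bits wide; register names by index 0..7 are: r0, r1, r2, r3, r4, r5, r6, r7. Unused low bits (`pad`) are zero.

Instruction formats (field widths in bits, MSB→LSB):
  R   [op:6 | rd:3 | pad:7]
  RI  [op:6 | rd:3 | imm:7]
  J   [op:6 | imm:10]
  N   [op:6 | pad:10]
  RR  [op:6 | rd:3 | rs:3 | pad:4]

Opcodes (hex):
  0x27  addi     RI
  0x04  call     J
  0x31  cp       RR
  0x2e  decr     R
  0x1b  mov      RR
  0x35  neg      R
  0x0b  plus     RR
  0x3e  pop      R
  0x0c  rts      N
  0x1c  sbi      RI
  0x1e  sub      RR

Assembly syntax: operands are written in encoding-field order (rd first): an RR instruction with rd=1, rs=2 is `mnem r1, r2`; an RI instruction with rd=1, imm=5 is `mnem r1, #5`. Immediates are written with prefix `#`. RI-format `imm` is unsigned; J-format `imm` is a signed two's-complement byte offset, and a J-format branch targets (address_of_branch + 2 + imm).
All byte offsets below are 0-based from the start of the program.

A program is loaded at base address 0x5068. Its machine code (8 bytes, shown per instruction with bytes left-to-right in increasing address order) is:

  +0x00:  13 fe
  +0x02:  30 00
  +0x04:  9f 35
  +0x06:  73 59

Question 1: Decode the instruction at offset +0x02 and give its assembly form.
[02] 30 00 → 0x3000
  top 6b → 0xc → rts [N]

rts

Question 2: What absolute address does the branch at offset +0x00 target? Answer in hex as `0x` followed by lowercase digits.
off 0x00: read 13 fe as big → 0x13fe
  op=0x13fe>>10=0x4 ⇒ call (J)
  imm: (w>>0)&0x3ff=0x3fe (s10→-2) → #-2
  target = base 0x5068 + off 0x00 + 2 + imm -2 = 0x5068

0x5068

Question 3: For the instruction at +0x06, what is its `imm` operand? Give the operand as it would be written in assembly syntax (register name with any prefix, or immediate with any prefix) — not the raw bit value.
#89

[06] 73 59 → 0x7359
  op=0x7359>>10=0x1c ⇒ sbi (RI)
  rd: (w>>7)&0x7=0x6 → r6
  imm: (w>>0)&0x7f=0x59 → #89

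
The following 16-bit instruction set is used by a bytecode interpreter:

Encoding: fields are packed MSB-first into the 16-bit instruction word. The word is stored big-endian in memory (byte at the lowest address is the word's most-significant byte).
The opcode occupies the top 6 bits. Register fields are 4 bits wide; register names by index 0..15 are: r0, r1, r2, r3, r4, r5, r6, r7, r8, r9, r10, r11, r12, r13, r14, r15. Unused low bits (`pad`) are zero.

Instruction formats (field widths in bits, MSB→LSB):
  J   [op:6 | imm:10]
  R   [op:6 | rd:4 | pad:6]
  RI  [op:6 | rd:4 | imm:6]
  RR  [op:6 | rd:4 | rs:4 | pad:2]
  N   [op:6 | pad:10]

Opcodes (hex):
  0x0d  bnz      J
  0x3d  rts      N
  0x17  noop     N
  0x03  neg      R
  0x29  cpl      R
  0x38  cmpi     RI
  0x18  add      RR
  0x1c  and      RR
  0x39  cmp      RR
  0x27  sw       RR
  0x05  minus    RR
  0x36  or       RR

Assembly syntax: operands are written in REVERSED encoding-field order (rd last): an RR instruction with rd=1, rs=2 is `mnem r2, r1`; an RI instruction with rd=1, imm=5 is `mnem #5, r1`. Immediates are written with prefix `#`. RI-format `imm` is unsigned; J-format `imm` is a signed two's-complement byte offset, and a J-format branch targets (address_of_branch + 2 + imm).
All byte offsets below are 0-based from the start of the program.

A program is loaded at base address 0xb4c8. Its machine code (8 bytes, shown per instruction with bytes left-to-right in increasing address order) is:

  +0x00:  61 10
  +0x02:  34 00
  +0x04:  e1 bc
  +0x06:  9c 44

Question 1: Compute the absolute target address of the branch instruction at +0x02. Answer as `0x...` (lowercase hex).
+0x02: 34 00 ⇒ word 0x3400 (big)
  op=0x3400>>10=0xd ⇒ bnz (J)
  [9:0] imm=0 = #0
  target = base 0xb4c8 + off 0x02 + 2 + imm 0 = 0xb4cc

0xb4cc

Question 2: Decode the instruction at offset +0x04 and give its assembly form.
cmpi #60, r6

@+04  big-endian(e1 bc) = 0xe1bc
  top 6b → 0x38 → cmpi [RI]
  [9:6] rd=6 = r6
  [5:0] imm=60 = #60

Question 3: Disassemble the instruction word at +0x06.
@+06  big-endian(9c 44) = 0x9c44
  opcode bits[15:10]=0x27: sw/RR
  rd: (w>>6)&0xf=0x1 → r1
  rs: (w>>2)&0xf=0x1 → r1

sw r1, r1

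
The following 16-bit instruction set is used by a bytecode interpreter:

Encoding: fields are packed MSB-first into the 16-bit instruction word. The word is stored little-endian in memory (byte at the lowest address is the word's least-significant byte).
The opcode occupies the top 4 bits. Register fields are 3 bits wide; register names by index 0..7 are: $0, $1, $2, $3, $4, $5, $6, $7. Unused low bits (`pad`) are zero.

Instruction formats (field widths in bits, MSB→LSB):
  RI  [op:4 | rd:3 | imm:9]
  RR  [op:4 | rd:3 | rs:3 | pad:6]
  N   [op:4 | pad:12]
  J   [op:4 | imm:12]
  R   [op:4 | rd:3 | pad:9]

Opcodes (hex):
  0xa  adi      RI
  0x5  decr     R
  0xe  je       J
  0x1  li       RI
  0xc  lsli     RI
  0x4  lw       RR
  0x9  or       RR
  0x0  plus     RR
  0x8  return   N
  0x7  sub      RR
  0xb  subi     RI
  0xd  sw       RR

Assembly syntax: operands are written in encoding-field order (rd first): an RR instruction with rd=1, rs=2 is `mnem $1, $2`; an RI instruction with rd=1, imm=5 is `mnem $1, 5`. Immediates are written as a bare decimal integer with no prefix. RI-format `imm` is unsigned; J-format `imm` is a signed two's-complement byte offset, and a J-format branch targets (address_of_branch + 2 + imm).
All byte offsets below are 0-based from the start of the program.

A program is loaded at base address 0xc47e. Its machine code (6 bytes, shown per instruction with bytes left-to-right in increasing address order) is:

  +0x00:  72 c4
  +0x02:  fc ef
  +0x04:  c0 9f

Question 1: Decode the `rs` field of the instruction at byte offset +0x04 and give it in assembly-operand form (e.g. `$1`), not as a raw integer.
$7

off 0x04: read c0 9f as little → 0x9fc0
  top 4b → 0x9 → or [RR]
  rd: (w>>9)&0x7=0x7 → $7
  rs: (w>>6)&0x7=0x7 → $7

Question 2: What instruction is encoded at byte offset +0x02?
je -4

+0x02: fc ef ⇒ word 0xeffc (little)
  opcode bits[15:12]=0xe: je/J
  imm@[11:0]=0xffc (s12→-4) ⇒ -4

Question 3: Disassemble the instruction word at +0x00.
lsli $2, 114

off 0x00: read 72 c4 as little → 0xc472
  opcode bits[15:12]=0xc: lsli/RI
  rd@[11:9]=0x2 ⇒ $2
  imm@[8:0]=0x72 ⇒ 114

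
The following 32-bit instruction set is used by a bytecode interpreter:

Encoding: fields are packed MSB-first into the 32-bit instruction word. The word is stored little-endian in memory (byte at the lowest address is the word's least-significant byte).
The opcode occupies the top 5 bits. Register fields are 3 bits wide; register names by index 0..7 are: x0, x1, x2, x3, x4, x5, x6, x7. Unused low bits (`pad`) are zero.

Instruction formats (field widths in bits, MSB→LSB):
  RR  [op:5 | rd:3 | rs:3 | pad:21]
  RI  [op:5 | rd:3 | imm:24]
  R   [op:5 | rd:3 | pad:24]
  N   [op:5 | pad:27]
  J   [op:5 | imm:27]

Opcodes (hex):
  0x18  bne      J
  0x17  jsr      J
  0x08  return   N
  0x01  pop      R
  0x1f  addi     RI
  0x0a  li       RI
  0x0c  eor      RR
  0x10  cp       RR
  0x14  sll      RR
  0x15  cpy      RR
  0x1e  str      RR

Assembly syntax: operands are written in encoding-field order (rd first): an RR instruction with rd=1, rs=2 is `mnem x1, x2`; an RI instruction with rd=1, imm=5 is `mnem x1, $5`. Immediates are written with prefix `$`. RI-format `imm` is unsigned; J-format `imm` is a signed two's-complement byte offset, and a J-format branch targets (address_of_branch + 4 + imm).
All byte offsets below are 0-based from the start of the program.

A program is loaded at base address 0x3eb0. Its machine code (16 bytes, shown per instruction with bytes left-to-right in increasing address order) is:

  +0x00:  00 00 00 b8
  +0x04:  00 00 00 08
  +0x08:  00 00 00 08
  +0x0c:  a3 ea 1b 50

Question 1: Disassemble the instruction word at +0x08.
pop x0

+0x08: 00 00 00 08 ⇒ word 0x08000000 (little)
  op=0x08000000>>27=0x1 ⇒ pop (R)
  rd: (w>>24)&0x7=0x0 → x0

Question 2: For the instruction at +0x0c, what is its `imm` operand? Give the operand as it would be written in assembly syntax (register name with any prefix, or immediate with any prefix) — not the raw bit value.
$1829539

off 0x0c: read a3 ea 1b 50 as little → 0x501beaa3
  opcode bits[31:27]=0xa: li/RI
  rd@[26:24]=0x0 ⇒ x0
  imm@[23:0]=0x1beaa3 ⇒ $1829539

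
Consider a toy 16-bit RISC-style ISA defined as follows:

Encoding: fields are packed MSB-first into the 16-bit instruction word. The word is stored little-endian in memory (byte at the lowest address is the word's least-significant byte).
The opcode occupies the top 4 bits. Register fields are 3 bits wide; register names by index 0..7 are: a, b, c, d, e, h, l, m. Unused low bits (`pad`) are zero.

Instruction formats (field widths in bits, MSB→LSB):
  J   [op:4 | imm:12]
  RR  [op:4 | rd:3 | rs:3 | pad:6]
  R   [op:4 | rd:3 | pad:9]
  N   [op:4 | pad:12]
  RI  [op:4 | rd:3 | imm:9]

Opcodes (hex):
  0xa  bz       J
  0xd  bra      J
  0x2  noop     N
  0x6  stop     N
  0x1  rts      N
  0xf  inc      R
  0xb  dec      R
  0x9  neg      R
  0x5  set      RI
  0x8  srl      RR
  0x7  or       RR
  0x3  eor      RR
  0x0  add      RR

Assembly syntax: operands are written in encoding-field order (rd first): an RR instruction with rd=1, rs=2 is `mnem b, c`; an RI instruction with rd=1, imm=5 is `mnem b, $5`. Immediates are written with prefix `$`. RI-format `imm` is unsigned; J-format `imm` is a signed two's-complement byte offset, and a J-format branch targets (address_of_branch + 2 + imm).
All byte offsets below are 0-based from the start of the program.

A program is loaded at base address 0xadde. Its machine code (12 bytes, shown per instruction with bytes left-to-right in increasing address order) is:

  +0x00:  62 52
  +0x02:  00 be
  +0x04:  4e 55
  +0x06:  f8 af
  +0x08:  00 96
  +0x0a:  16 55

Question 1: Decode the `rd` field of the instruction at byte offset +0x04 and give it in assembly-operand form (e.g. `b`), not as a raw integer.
+0x04: 4e 55 ⇒ word 0x554e (little)
  top 4b → 0x5 → set [RI]
  rd@[11:9]=0x2 ⇒ c
  imm@[8:0]=0x14e ⇒ $334

c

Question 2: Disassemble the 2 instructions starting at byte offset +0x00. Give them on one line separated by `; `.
set b, $98; dec m

+0x00: 62 52 ⇒ word 0x5262 (little)
  top 4b → 0x5 → set [RI]
  [11:9] rd=1 = b
  [8:0] imm=98 = $98
+0x02: 00 be ⇒ word 0xbe00 (little)
  top 4b → 0xb → dec [R]
  [11:9] rd=7 = m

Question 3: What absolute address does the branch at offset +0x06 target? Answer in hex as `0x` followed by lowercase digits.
0xadde

[06] f8 af → 0xaff8
  opcode bits[15:12]=0xa: bz/J
  imm: (w>>0)&0xfff=0xff8 (s12→-8) → $-8
  target = base 0xadde + off 0x06 + 2 + imm -8 = 0xadde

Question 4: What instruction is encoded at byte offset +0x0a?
[0a] 16 55 → 0x5516
  op=0x5516>>12=0x5 ⇒ set (RI)
  rd@[11:9]=0x2 ⇒ c
  imm@[8:0]=0x116 ⇒ $278

set c, $278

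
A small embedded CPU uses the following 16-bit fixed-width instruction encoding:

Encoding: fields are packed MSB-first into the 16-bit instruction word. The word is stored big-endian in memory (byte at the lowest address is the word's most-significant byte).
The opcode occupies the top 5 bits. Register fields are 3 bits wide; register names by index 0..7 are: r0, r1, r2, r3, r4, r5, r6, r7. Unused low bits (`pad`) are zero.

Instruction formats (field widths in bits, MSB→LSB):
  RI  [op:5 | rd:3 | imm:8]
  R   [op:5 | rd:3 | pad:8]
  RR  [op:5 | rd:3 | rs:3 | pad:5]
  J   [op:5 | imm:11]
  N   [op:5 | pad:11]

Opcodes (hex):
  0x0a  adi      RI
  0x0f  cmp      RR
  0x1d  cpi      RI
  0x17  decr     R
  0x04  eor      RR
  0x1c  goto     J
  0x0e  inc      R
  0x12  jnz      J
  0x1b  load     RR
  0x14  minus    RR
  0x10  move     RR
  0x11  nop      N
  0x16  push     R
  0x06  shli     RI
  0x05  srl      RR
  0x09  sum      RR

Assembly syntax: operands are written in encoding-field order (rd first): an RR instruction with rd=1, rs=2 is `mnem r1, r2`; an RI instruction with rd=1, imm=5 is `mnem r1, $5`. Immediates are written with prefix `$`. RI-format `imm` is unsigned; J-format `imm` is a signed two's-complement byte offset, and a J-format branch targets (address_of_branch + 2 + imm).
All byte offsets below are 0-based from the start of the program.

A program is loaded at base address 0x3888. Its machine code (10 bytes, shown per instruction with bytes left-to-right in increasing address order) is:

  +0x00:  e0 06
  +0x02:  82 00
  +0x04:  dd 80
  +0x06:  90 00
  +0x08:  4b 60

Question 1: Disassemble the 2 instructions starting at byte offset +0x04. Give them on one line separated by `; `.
off 0x04: read dd 80 as big → 0xdd80
  opcode bits[15:11]=0x1b: load/RR
  rd: (w>>8)&0x7=0x5 → r5
  rs: (w>>5)&0x7=0x4 → r4
off 0x06: read 90 00 as big → 0x9000
  opcode bits[15:11]=0x12: jnz/J
  imm: (w>>0)&0x7ff=0x0 → $0

load r5, r4; jnz $0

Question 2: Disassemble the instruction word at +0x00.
goto $6

@+00  big-endian(e0 06) = 0xe006
  opcode bits[15:11]=0x1c: goto/J
  imm: (w>>0)&0x7ff=0x6 → $6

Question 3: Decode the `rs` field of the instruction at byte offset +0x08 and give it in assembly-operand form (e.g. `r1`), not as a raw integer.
r3

[08] 4b 60 → 0x4b60
  op=0x4b60>>11=0x9 ⇒ sum (RR)
  rd@[10:8]=0x3 ⇒ r3
  rs@[7:5]=0x3 ⇒ r3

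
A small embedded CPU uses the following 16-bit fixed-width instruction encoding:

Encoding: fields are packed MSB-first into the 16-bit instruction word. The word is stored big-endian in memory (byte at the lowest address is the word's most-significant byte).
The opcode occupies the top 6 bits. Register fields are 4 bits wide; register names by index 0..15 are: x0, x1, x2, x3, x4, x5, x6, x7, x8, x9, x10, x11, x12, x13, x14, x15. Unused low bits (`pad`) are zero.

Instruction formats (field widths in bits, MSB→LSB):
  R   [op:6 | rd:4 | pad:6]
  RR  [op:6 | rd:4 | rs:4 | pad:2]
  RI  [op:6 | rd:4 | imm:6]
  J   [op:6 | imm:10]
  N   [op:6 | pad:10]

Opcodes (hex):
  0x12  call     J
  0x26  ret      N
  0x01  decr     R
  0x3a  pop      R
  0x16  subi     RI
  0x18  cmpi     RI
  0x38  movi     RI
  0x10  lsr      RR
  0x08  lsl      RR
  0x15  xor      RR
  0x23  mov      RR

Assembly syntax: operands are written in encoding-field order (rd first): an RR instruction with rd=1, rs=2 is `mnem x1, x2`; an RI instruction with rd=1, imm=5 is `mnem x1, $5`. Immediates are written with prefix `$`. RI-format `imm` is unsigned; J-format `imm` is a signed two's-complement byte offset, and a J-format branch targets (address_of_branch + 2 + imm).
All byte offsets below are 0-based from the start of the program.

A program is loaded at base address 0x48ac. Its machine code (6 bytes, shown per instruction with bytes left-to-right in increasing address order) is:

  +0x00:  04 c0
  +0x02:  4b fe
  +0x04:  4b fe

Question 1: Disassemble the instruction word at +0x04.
call $-2

[04] 4b fe → 0x4bfe
  op=0x4bfe>>10=0x12 ⇒ call (J)
  imm@[9:0]=0x3fe (s10→-2) ⇒ $-2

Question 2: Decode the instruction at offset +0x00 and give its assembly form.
decr x3

+0x00: 04 c0 ⇒ word 0x04c0 (big)
  opcode bits[15:10]=0x1: decr/R
  [9:6] rd=3 = x3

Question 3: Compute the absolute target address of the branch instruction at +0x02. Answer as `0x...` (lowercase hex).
0x48ae

+0x02: 4b fe ⇒ word 0x4bfe (big)
  opcode bits[15:10]=0x12: call/J
  imm@[9:0]=0x3fe (s10→-2) ⇒ $-2
  target = base 0x48ac + off 0x02 + 2 + imm -2 = 0x48ae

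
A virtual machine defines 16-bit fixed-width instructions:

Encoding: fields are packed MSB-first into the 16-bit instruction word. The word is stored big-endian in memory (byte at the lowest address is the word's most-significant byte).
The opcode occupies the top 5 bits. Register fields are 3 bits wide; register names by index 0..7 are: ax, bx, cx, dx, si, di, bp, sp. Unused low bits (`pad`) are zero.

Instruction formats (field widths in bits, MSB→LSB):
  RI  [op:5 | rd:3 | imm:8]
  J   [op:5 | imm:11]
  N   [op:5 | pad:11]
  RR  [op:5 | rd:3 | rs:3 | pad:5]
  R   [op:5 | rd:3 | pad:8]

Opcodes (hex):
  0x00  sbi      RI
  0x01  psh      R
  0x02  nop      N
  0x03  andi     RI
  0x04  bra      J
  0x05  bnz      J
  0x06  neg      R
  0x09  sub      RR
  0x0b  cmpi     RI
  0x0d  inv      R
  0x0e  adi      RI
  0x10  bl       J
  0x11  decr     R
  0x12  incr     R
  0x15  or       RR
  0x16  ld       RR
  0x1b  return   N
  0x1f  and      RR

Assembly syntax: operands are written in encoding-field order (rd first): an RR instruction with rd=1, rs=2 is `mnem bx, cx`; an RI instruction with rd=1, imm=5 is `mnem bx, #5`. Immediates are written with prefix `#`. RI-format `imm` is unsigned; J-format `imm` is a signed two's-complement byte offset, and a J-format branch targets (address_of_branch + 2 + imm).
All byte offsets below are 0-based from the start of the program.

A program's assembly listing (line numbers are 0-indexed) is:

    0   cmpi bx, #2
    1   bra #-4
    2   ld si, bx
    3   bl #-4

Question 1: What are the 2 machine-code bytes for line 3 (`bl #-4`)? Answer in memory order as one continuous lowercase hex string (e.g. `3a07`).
L3: bl op=0x10:5|imm=-4:11 ⇒ 0x87fc ⇒ big 87 fc

87fc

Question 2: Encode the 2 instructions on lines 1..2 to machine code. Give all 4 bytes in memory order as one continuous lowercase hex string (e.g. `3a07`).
27fcb420

L1: bra op=0x4:5|imm=-4:11 ⇒ 0x27fc ⇒ big 27 fc
L2: ld op=0x16:5|rd=4:3|rs=1:3|pad=0:5 ⇒ 0xb420 ⇒ big b4 20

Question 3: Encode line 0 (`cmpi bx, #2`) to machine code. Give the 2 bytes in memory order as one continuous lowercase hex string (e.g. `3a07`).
0. cmpi fields op=0xb:5|rd=1:3|imm=2:8 → word 5902h → 59 02

5902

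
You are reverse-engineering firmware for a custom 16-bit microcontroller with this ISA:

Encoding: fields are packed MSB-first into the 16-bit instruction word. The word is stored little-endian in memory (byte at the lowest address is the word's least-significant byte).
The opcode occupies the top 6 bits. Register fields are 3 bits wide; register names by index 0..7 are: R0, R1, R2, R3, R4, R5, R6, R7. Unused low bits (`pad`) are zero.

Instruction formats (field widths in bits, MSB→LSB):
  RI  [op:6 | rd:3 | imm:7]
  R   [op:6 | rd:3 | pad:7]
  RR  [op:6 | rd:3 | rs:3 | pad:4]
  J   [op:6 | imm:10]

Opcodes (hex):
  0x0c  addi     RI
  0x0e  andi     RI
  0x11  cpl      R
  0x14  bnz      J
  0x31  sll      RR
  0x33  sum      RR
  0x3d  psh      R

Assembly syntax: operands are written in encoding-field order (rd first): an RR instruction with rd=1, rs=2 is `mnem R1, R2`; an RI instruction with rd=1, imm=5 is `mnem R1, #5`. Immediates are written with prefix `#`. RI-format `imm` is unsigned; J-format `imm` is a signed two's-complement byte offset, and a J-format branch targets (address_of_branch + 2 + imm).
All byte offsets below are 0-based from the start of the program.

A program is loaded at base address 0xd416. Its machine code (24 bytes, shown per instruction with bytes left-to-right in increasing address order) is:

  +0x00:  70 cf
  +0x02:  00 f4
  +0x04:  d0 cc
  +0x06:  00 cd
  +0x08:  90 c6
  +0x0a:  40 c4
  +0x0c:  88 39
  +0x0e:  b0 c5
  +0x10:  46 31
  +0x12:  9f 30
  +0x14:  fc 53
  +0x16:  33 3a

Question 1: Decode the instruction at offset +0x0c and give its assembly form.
andi R3, #8

[0c] 88 39 → 0x3988
  opcode bits[15:10]=0xe: andi/RI
  rd@[9:7]=0x3 ⇒ R3
  imm@[6:0]=0x8 ⇒ #8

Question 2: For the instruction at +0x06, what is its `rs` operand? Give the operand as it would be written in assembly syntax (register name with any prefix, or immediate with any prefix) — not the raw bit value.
off 0x06: read 00 cd as little → 0xcd00
  top 6b → 0x33 → sum [RR]
  [9:7] rd=2 = R2
  [6:4] rs=0 = R0

R0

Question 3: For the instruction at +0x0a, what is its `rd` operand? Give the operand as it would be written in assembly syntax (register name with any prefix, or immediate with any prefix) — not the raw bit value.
@+0a  little-endian(40 c4) = 0xc440
  op=0xc440>>10=0x31 ⇒ sll (RR)
  [9:7] rd=0 = R0
  [6:4] rs=4 = R4

R0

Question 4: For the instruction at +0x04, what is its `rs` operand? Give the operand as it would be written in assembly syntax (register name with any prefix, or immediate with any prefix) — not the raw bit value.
+0x04: d0 cc ⇒ word 0xccd0 (little)
  top 6b → 0x33 → sum [RR]
  rd: (w>>7)&0x7=0x1 → R1
  rs: (w>>4)&0x7=0x5 → R5

R5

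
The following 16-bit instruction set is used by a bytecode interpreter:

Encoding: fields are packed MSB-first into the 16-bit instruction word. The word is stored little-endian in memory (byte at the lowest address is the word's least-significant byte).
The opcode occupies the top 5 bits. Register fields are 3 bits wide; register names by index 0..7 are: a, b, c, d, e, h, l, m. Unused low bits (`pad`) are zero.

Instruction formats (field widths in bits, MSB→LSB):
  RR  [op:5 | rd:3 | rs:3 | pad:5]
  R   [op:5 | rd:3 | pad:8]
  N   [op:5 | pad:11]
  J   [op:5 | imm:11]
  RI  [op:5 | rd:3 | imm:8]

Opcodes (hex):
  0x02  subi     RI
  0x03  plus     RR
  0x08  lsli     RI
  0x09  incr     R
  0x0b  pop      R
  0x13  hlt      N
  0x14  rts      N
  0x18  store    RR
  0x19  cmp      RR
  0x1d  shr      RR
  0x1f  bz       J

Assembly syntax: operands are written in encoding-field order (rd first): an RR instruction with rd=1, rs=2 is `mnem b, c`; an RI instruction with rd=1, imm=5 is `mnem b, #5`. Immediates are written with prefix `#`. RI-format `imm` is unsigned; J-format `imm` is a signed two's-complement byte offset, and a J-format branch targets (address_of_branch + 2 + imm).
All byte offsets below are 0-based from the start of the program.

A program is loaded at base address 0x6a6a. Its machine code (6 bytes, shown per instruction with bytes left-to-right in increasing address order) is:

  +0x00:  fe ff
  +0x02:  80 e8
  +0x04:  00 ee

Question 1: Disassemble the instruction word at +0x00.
bz #-2

off 0x00: read fe ff as little → 0xfffe
  top 5b → 0x1f → bz [J]
  imm@[10:0]=0x7fe (s11→-2) ⇒ #-2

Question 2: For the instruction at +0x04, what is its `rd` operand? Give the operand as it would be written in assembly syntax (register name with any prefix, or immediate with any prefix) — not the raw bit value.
l

+0x04: 00 ee ⇒ word 0xee00 (little)
  opcode bits[15:11]=0x1d: shr/RR
  rd@[10:8]=0x6 ⇒ l
  rs@[7:5]=0x0 ⇒ a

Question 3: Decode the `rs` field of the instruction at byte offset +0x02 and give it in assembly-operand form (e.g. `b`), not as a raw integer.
[02] 80 e8 → 0xe880
  op=0xe880>>11=0x1d ⇒ shr (RR)
  rd@[10:8]=0x0 ⇒ a
  rs@[7:5]=0x4 ⇒ e

e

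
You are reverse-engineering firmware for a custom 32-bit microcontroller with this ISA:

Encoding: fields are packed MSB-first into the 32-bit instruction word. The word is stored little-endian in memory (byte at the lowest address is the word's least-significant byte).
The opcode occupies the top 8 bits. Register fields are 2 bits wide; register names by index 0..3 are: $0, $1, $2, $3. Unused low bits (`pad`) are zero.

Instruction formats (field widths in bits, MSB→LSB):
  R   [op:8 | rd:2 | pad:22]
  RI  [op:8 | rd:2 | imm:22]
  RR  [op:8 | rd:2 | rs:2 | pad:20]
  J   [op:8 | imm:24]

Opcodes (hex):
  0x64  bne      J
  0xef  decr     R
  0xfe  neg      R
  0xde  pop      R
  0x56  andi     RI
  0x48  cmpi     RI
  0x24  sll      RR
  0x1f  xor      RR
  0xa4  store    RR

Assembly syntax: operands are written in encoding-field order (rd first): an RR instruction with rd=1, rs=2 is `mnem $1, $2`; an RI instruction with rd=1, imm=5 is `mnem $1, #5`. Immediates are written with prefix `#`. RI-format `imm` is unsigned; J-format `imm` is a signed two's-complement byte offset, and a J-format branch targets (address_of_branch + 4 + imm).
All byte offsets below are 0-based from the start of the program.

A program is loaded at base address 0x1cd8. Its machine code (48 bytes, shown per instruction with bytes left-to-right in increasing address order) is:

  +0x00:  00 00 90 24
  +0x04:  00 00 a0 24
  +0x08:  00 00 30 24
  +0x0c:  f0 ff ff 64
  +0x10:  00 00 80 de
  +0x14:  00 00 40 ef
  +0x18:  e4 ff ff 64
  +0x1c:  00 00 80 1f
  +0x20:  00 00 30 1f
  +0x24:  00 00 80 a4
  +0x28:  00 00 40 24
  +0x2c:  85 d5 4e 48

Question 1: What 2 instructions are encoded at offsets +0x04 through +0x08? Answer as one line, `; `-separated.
sll $2, $2; sll $0, $3

[04] 00 00 a0 24 → 0x24a00000
  op=0x24a00000>>24=0x24 ⇒ sll (RR)
  [23:22] rd=2 = $2
  [21:20] rs=2 = $2
[08] 00 00 30 24 → 0x24300000
  op=0x24300000>>24=0x24 ⇒ sll (RR)
  [23:22] rd=0 = $0
  [21:20] rs=3 = $3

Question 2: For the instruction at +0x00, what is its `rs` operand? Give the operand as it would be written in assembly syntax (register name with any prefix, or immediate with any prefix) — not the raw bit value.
$1

[00] 00 00 90 24 → 0x24900000
  op=0x24900000>>24=0x24 ⇒ sll (RR)
  rd: (w>>22)&0x3=0x2 → $2
  rs: (w>>20)&0x3=0x1 → $1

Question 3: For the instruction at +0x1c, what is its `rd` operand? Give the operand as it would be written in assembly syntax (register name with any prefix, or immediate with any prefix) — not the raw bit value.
@+1c  little-endian(00 00 80 1f) = 0x1f800000
  opcode bits[31:24]=0x1f: xor/RR
  rd@[23:22]=0x2 ⇒ $2
  rs@[21:20]=0x0 ⇒ $0

$2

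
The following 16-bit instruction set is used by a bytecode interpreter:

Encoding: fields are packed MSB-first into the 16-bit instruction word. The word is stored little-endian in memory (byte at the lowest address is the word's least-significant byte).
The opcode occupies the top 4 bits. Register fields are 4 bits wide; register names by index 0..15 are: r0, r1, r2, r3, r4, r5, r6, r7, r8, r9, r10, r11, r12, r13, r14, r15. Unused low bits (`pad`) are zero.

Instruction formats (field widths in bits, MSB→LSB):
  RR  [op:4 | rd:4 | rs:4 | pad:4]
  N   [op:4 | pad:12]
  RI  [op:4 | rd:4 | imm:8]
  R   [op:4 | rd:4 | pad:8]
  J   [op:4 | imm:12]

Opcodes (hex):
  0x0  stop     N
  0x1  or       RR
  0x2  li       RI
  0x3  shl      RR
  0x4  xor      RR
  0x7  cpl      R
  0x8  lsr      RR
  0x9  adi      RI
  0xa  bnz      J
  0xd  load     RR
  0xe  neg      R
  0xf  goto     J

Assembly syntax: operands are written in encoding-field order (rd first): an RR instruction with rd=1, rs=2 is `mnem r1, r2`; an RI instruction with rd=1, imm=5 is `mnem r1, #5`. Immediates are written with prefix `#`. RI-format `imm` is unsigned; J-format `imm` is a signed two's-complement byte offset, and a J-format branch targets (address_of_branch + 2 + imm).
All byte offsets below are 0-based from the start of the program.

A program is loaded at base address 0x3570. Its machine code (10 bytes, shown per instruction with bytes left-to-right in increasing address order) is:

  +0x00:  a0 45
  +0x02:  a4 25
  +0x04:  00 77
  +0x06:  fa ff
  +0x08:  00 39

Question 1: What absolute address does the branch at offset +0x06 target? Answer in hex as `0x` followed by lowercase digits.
0x3572

[06] fa ff → 0xfffa
  top 4b → 0xf → goto [J]
  [11:0] imm=4090 (s12→-6) = #-6
  target = base 0x3570 + off 0x06 + 2 + imm -6 = 0x3572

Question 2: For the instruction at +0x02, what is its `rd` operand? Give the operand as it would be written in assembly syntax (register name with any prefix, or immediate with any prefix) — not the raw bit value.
r5

@+02  little-endian(a4 25) = 0x25a4
  opcode bits[15:12]=0x2: li/RI
  rd@[11:8]=0x5 ⇒ r5
  imm@[7:0]=0xa4 ⇒ #164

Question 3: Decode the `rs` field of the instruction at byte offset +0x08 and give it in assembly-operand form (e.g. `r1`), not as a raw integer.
@+08  little-endian(00 39) = 0x3900
  op=0x3900>>12=0x3 ⇒ shl (RR)
  rd@[11:8]=0x9 ⇒ r9
  rs@[7:4]=0x0 ⇒ r0

r0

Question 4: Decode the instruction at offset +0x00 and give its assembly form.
[00] a0 45 → 0x45a0
  top 4b → 0x4 → xor [RR]
  rd@[11:8]=0x5 ⇒ r5
  rs@[7:4]=0xa ⇒ r10

xor r5, r10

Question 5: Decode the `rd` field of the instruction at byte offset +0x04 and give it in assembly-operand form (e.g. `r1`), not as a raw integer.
[04] 00 77 → 0x7700
  op=0x7700>>12=0x7 ⇒ cpl (R)
  [11:8] rd=7 = r7

r7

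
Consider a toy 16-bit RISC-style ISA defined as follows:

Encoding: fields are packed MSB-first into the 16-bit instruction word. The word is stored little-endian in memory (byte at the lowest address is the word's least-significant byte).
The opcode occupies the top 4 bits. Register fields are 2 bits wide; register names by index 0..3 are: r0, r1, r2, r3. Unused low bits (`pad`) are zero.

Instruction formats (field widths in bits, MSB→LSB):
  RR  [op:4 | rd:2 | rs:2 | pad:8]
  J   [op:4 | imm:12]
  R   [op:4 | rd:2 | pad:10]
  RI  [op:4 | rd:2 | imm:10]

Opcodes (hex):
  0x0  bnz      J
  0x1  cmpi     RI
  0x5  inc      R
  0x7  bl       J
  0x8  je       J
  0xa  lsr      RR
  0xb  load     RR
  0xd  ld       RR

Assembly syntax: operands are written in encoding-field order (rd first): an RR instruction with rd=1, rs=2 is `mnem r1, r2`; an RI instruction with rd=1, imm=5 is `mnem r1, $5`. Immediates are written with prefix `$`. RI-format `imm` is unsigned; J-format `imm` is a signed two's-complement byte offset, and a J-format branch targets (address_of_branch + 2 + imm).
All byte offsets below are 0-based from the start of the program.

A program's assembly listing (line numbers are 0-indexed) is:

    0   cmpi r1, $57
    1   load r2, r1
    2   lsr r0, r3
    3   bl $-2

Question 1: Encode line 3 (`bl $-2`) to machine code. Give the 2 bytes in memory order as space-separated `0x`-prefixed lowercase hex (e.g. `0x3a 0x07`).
0xfe 0x7f

line 3 (bl): pack op=0x7:4|imm=-2:12 = 0x7ffe; little→ fe 7f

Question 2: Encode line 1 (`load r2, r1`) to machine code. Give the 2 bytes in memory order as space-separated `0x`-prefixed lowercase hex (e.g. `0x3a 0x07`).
L1: load op=0xb:4|rd=2:2|rs=1:2|pad=0:8 ⇒ 0xb900 ⇒ little 00 b9

0x00 0xb9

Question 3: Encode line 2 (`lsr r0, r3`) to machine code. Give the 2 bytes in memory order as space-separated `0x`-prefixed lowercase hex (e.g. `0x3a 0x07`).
0x00 0xa3

line 2 (lsr): pack op=0xa:4|rd=0:2|rs=3:2|pad=0:8 = 0xa300; little→ 00 a3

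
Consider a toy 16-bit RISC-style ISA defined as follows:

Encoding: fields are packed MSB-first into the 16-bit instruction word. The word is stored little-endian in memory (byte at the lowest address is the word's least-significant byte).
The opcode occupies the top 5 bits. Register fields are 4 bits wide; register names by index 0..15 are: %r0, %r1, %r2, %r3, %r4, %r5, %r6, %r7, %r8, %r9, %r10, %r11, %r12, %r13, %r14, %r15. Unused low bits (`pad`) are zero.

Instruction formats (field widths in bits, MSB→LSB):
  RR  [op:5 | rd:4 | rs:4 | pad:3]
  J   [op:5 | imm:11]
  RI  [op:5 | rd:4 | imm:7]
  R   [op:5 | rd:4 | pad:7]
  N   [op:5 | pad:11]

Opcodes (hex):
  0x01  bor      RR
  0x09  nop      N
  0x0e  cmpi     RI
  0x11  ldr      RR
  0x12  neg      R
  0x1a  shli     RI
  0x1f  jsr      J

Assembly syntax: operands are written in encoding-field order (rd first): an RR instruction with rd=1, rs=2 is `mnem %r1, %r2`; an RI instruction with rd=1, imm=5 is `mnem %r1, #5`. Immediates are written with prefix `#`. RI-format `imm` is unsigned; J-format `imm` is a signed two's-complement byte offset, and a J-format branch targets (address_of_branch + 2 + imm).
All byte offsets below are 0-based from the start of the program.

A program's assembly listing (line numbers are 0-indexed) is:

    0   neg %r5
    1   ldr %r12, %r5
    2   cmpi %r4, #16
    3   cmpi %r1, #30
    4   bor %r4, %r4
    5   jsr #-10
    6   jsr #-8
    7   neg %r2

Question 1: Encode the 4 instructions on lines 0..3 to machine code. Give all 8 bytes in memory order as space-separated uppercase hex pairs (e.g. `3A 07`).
0. neg fields op=0x12:5|rd=5:4|pad=0:7 → word 9280h → 80 92
1. ldr fields op=0x11:5|rd=12:4|rs=5:4|pad=0:3 → word 8e28h → 28 8e
2. cmpi fields op=0xe:5|rd=4:4|imm=16:7 → word 7210h → 10 72
3. cmpi fields op=0xe:5|rd=1:4|imm=30:7 → word 709eh → 9e 70

80 92 28 8E 10 72 9E 70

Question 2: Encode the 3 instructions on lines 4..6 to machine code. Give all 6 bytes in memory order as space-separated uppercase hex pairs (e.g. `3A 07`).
20 0A F6 FF F8 FF

line 4 (bor): pack op=0x1:5|rd=4:4|rs=4:4|pad=0:3 = 0x0a20; little→ 20 0a
line 5 (jsr): pack op=0x1f:5|imm=-10:11 = 0xfff6; little→ f6 ff
line 6 (jsr): pack op=0x1f:5|imm=-8:11 = 0xfff8; little→ f8 ff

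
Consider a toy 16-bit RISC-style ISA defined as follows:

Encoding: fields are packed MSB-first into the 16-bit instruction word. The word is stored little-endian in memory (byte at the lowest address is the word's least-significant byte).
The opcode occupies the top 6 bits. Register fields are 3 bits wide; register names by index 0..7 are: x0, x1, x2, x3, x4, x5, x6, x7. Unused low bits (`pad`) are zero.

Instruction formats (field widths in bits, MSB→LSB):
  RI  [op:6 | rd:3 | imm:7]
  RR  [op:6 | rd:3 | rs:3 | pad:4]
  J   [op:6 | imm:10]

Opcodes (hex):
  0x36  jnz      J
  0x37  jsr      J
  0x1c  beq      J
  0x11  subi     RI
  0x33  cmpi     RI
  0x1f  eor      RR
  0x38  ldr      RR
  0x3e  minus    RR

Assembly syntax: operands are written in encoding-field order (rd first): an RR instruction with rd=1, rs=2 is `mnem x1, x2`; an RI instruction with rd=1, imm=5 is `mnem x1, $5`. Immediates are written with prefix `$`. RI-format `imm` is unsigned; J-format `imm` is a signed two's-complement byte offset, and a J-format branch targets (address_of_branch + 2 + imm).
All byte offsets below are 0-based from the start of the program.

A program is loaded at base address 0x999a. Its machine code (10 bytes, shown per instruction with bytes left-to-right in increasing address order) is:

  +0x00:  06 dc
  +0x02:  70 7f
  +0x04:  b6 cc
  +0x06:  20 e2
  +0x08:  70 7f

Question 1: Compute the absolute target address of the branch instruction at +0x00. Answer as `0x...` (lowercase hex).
@+00  little-endian(06 dc) = 0xdc06
  opcode bits[15:10]=0x37: jsr/J
  imm@[9:0]=0x6 ⇒ $6
  target = base 0x999a + off 0x00 + 2 + imm 6 = 0x99a2

0x99a2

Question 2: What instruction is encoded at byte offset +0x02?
off 0x02: read 70 7f as little → 0x7f70
  top 6b → 0x1f → eor [RR]
  rd@[9:7]=0x6 ⇒ x6
  rs@[6:4]=0x7 ⇒ x7

eor x6, x7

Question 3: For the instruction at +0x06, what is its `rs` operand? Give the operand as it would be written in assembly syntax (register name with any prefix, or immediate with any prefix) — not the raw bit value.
+0x06: 20 e2 ⇒ word 0xe220 (little)
  op=0xe220>>10=0x38 ⇒ ldr (RR)
  [9:7] rd=4 = x4
  [6:4] rs=2 = x2

x2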